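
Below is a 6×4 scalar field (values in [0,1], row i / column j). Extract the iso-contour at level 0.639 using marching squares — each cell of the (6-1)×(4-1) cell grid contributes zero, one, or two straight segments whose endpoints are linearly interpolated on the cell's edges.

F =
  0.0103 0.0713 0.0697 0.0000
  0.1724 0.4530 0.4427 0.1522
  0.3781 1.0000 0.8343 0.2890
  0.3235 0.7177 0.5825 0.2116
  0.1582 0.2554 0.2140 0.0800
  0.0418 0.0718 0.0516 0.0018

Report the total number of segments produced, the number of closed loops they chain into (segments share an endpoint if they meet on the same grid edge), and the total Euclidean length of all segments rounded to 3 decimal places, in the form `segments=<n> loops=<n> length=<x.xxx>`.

cell (1,0): code 0100 → (1.340,1.000)–(2.000,0.420)
cell (1,1): code 1100 → (1.501,2.000)–(1.340,1.000)
cell (1,2): code 1000 → (2.000,2.358)–(1.501,2.000)
cell (2,0): code 0110 → (2.000,0.420)–(3.000,0.800)
cell (2,1): code 1011 → (3.000,1.582)–(2.776,2.000)
cell (2,2): code 0001 → (2.776,2.000)–(2.000,2.358)
cell (3,0): code 0010 → (3.000,0.800)–(3.170,1.000)
cell (3,1): code 0001 → (3.170,1.000)–(3.000,1.582)
total: 8 segments, chained into 1 closed loop(s), length Σ = 5.773400

segments=8 loops=1 length=5.773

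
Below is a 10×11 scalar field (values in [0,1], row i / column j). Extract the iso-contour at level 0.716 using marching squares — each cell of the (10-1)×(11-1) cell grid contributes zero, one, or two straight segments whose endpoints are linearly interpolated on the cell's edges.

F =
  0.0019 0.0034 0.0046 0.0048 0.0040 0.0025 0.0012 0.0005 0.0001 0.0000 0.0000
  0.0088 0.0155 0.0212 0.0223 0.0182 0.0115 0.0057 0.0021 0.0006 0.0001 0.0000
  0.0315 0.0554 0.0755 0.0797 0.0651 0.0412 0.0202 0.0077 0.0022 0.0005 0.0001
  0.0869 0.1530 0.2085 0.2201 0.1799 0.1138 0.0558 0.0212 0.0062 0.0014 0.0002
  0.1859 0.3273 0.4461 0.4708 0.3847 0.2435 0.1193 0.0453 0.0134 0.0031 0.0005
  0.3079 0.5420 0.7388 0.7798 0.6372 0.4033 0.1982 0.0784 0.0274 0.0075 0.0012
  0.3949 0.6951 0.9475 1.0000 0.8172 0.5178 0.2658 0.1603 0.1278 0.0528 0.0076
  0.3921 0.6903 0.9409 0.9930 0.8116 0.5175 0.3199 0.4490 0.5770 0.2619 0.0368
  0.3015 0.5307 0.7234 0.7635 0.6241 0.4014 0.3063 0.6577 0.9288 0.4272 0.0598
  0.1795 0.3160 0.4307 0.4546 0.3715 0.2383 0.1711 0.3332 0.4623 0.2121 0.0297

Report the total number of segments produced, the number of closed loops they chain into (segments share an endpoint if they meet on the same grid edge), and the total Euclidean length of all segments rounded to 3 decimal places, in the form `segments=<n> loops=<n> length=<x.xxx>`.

segments=18 loops=2 length=13.716

cell (4,1): code 0100 → (4.922,2.000)–(5.000,1.884)
cell (4,2): code 1100 → (4.794,3.000)–(4.922,2.000)
cell (4,3): code 1000 → (5.000,3.447)–(4.794,3.000)
cell (5,1): code 0110 → (5.000,1.884)–(6.000,1.083)
cell (5,3): code 1101 → (5.438,4.000)–(5.000,3.447)
cell (5,4): code 1000 → (6.000,4.338)–(5.438,4.000)
cell (6,1): code 0110 → (6.000,1.083)–(7.000,1.103)
cell (6,4): code 1001 → (7.000,4.325)–(6.000,4.338)
cell (7,1): code 0110 → (7.000,1.103)–(8.000,1.962)
cell (7,3): code 1011 → (8.000,3.341)–(7.510,4.000)
cell (7,4): code 0001 → (7.510,4.000)–(7.000,4.325)
cell (7,7): code 0100 → (7.395,8.000)–(8.000,7.215)
cell (7,8): code 1000 → (8.000,8.424)–(7.395,8.000)
cell (8,1): code 0010 → (8.000,1.962)–(8.025,2.000)
cell (8,2): code 0011 → (8.025,2.000)–(8.154,3.000)
cell (8,3): code 0001 → (8.154,3.000)–(8.000,3.341)
cell (8,7): code 0010 → (8.000,7.215)–(8.456,8.000)
cell (8,8): code 0001 → (8.456,8.000)–(8.000,8.424)
total: 18 segments, chained into 2 closed loop(s), length Σ = 13.716469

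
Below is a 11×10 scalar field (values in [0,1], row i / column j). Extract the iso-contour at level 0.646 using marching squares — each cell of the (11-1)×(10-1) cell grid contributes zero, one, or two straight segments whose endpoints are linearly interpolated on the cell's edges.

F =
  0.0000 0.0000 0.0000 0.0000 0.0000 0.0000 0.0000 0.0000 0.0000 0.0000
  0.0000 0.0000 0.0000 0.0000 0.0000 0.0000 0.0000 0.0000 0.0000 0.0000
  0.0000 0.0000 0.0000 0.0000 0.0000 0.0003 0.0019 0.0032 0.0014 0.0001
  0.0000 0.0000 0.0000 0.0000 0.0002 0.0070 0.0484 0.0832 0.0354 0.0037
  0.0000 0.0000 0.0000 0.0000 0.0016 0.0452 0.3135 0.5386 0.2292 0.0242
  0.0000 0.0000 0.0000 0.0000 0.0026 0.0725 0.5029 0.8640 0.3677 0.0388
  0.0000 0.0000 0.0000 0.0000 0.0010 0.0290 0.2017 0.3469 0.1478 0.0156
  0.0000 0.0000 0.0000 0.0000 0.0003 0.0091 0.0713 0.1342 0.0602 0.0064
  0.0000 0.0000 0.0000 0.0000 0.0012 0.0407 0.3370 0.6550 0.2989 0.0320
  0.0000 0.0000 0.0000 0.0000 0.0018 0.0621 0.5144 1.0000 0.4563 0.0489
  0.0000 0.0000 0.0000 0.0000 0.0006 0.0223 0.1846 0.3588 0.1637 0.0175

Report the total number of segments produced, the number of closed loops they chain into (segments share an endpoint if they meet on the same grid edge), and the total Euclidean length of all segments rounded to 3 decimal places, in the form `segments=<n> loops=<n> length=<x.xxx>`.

cell (4,6): code 0100 → (4.330,7.000)–(5.000,6.396)
cell (4,7): code 1000 → (5.000,7.439)–(4.330,7.000)
cell (5,6): code 0010 → (5.000,6.396)–(5.422,7.000)
cell (5,7): code 0001 → (5.422,7.000)–(5.000,7.439)
cell (7,6): code 0100 → (7.983,7.000)–(8.000,6.972)
cell (7,7): code 1000 → (8.000,7.025)–(7.983,7.000)
cell (8,6): code 0110 → (8.000,6.972)–(9.000,6.271)
cell (8,7): code 1001 → (9.000,7.651)–(8.000,7.025)
cell (9,6): code 0010 → (9.000,6.271)–(9.552,7.000)
cell (9,7): code 0001 → (9.552,7.000)–(9.000,7.651)
total: 10 segments, chained into 2 closed loop(s), length Σ = 7.280729

segments=10 loops=2 length=7.281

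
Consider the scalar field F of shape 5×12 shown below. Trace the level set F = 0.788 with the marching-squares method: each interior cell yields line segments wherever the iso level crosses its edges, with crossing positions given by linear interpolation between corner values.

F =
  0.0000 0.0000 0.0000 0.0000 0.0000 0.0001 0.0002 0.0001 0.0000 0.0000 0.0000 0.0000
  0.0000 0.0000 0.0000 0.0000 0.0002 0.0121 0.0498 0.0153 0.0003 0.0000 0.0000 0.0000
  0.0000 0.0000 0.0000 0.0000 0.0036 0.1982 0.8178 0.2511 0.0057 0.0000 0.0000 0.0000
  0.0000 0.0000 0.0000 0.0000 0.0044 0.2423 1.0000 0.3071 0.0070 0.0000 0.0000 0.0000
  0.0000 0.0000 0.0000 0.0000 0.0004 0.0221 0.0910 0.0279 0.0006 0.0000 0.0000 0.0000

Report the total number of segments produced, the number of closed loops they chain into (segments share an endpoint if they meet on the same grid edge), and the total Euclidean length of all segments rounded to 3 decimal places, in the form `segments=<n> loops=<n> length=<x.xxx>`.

cell (1,5): code 0100 → (1.961,6.000)–(2.000,5.952)
cell (1,6): code 1000 → (2.000,6.053)–(1.961,6.000)
cell (2,5): code 0110 → (2.000,5.952)–(3.000,5.720)
cell (2,6): code 1001 → (3.000,6.306)–(2.000,6.053)
cell (3,5): code 0010 → (3.000,5.720)–(3.233,6.000)
cell (3,6): code 0001 → (3.233,6.000)–(3.000,6.306)
total: 6 segments, chained into 1 closed loop(s), length Σ = 2.934203

segments=6 loops=1 length=2.934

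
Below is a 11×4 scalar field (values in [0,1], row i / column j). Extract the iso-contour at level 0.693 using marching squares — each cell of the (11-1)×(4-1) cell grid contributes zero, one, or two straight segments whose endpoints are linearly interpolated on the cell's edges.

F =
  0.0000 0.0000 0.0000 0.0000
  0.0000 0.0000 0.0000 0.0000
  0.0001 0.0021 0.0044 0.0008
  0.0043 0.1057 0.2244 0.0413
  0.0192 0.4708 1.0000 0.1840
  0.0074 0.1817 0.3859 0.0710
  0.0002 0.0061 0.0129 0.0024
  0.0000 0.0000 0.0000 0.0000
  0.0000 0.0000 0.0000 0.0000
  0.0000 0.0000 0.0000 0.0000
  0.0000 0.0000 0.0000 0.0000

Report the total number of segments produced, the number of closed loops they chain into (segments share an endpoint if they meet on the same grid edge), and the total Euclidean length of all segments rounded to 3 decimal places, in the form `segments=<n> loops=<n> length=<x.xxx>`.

segments=4 loops=1 length=2.640

cell (3,1): code 0100 → (3.604,2.000)–(4.000,1.420)
cell (3,2): code 1000 → (4.000,2.376)–(3.604,2.000)
cell (4,1): code 0010 → (4.000,1.420)–(4.500,2.000)
cell (4,2): code 0001 → (4.500,2.000)–(4.000,2.376)
total: 4 segments, chained into 1 closed loop(s), length Σ = 2.639867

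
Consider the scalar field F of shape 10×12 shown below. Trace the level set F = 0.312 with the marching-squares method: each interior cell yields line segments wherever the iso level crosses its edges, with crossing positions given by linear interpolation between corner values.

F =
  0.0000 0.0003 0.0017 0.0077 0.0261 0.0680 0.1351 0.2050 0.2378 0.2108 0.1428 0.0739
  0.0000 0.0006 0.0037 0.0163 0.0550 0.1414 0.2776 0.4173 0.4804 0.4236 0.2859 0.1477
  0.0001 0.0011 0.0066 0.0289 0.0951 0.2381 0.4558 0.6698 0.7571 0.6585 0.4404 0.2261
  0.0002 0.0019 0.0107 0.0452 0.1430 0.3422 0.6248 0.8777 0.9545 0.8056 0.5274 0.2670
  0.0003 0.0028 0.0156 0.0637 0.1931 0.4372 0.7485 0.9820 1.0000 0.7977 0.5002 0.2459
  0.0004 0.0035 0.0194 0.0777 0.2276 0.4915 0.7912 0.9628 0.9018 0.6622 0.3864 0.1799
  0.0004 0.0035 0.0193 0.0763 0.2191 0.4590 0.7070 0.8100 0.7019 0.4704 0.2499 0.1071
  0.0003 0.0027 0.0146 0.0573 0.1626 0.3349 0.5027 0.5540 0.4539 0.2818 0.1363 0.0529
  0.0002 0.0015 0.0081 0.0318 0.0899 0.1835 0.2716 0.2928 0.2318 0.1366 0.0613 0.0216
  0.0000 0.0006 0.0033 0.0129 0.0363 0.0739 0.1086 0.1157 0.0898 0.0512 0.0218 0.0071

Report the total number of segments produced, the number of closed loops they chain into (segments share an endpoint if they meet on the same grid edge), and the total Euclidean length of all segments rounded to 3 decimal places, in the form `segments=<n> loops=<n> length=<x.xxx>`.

cell (0,6): code 0100 → (0.504,7.000)–(1.000,6.246)
cell (0,7): code 1100 → (0.306,8.000)–(0.504,7.000)
cell (0,8): code 1100 → (0.476,9.000)–(0.306,8.000)
cell (0,9): code 1000 → (1.000,9.810)–(0.476,9.000)
cell (1,5): code 0100 → (1.193,6.000)–(2.000,5.339)
cell (1,6): code 1110 → (1.000,6.246)–(1.193,6.000)
cell (1,9): code 1101 → (1.169,10.000)–(1.000,9.810)
cell (1,10): code 1000 → (2.000,10.599)–(1.169,10.000)
cell (2,4): code 0100 → (2.710,5.000)–(3.000,4.848)
cell (2,5): code 1110 → (2.000,5.339)–(2.710,5.000)
cell (2,10): code 1001 → (3.000,10.827)–(2.000,10.599)
cell (3,4): code 0110 → (3.000,4.848)–(4.000,4.487)
cell (3,10): code 1001 → (4.000,10.740)–(3.000,10.827)
cell (4,4): code 0110 → (4.000,4.487)–(5.000,4.320)
cell (4,10): code 1001 → (5.000,10.360)–(4.000,10.740)
cell (5,4): code 0110 → (5.000,4.320)–(6.000,4.387)
cell (5,9): code 1011 → (6.000,9.718)–(5.545,10.000)
cell (5,10): code 0001 → (5.545,10.000)–(5.000,10.360)
cell (6,4): code 0110 → (6.000,4.387)–(7.000,4.867)
cell (6,8): code 1011 → (7.000,8.825)–(6.840,9.000)
cell (6,9): code 0001 → (6.840,9.000)–(6.000,9.718)
cell (7,4): code 0010 → (7.000,4.867)–(7.151,5.000)
cell (7,5): code 0011 → (7.151,5.000)–(7.825,6.000)
cell (7,6): code 0011 → (7.825,6.000)–(7.926,7.000)
cell (7,7): code 0011 → (7.926,7.000)–(7.639,8.000)
cell (7,8): code 0001 → (7.639,8.000)–(7.000,8.825)
total: 26 segments, chained into 1 closed loop(s), length Σ = 21.964660

segments=26 loops=1 length=21.965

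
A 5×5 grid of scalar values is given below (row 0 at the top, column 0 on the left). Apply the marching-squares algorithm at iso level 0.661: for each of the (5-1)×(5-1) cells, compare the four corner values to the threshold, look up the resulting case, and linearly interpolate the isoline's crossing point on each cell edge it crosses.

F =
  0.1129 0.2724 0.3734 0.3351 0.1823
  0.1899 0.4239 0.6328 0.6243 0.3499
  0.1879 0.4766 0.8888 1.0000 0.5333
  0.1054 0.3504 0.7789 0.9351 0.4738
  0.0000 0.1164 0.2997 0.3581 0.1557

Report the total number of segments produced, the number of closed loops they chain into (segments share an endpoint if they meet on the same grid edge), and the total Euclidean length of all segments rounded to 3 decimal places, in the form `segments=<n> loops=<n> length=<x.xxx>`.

segments=8 loops=1 length=7.408

cell (1,1): code 0100 → (1.110,2.000)–(2.000,1.447)
cell (1,2): code 1100 → (1.098,3.000)–(1.110,2.000)
cell (1,3): code 1000 → (2.000,3.726)–(1.098,3.000)
cell (2,1): code 0110 → (2.000,1.447)–(3.000,1.725)
cell (2,3): code 1001 → (3.000,3.594)–(2.000,3.726)
cell (3,1): code 0010 → (3.000,1.725)–(3.246,2.000)
cell (3,2): code 0011 → (3.246,2.000)–(3.475,3.000)
cell (3,3): code 0001 → (3.475,3.000)–(3.000,3.594)
total: 8 segments, chained into 1 closed loop(s), length Σ = 7.408150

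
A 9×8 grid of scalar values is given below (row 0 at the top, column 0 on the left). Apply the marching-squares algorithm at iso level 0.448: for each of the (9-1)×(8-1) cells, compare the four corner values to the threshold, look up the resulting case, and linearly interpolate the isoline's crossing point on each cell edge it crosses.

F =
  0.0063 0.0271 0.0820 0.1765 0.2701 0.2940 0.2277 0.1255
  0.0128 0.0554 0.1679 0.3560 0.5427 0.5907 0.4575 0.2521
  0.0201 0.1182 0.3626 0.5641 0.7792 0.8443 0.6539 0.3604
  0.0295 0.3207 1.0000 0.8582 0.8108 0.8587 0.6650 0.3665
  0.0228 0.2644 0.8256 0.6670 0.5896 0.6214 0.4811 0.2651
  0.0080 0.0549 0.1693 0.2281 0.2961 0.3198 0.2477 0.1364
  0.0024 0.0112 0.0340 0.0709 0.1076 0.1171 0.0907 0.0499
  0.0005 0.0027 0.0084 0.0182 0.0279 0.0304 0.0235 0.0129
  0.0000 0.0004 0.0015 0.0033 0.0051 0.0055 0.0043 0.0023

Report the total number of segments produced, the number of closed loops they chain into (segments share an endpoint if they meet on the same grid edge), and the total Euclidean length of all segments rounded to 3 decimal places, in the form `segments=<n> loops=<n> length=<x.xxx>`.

cell (0,3): code 0100 → (0.653,4.000)–(1.000,3.493)
cell (0,4): code 1100 → (0.519,5.000)–(0.653,4.000)
cell (0,5): code 1100 → (0.959,6.000)–(0.519,5.000)
cell (0,6): code 1000 → (1.000,6.046)–(0.959,6.000)
cell (1,2): code 0100 → (1.442,3.000)–(2.000,2.424)
cell (1,3): code 1110 → (1.000,3.493)–(1.442,3.000)
cell (1,6): code 1001 → (2.000,6.702)–(1.000,6.046)
cell (2,1): code 0100 → (2.134,2.000)–(3.000,1.187)
cell (2,2): code 1110 → (2.000,2.424)–(2.134,2.000)
cell (2,6): code 1001 → (3.000,6.727)–(2.000,6.702)
cell (3,1): code 0110 → (3.000,1.187)–(4.000,1.327)
cell (3,6): code 1001 → (4.000,6.153)–(3.000,6.727)
cell (4,1): code 0010 → (4.000,1.327)–(4.575,2.000)
cell (4,2): code 0011 → (4.575,2.000)–(4.499,3.000)
cell (4,3): code 0011 → (4.499,3.000)–(4.482,4.000)
cell (4,4): code 0011 → (4.482,4.000)–(4.575,5.000)
cell (4,5): code 0011 → (4.575,5.000)–(4.142,6.000)
cell (4,6): code 0001 → (4.142,6.000)–(4.000,6.153)
total: 18 segments, chained into 1 closed loop(s), length Σ = 15.423846

segments=18 loops=1 length=15.424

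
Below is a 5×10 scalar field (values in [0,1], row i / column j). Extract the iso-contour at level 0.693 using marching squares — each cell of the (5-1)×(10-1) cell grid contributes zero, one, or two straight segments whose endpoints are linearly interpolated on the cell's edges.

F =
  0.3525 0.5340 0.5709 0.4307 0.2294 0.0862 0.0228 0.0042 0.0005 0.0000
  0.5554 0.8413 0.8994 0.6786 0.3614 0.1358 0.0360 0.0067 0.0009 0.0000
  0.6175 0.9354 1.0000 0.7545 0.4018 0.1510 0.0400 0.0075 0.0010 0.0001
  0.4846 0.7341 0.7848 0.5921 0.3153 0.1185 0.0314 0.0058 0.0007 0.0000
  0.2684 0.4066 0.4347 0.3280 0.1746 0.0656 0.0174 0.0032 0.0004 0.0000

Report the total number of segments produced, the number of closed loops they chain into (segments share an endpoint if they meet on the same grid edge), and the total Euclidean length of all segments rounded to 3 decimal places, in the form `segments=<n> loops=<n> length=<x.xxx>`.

cell (0,0): code 0100 → (0.517,1.000)–(1.000,0.481)
cell (0,1): code 1100 → (0.372,2.000)–(0.517,1.000)
cell (0,2): code 1000 → (1.000,2.935)–(0.372,2.000)
cell (1,0): code 0110 → (1.000,0.481)–(2.000,0.237)
cell (1,2): code 1101 → (1.190,3.000)–(1.000,2.935)
cell (1,3): code 1000 → (2.000,3.174)–(1.190,3.000)
cell (2,0): code 0110 → (2.000,0.237)–(3.000,0.835)
cell (2,2): code 1011 → (3.000,2.476)–(2.379,3.000)
cell (2,3): code 0001 → (2.379,3.000)–(2.000,3.174)
cell (3,0): code 0010 → (3.000,0.835)–(3.125,1.000)
cell (3,1): code 0011 → (3.125,1.000)–(3.262,2.000)
cell (3,2): code 0001 → (3.262,2.000)–(3.000,2.476)
total: 12 segments, chained into 1 closed loop(s), length Σ = 9.058753

segments=12 loops=1 length=9.059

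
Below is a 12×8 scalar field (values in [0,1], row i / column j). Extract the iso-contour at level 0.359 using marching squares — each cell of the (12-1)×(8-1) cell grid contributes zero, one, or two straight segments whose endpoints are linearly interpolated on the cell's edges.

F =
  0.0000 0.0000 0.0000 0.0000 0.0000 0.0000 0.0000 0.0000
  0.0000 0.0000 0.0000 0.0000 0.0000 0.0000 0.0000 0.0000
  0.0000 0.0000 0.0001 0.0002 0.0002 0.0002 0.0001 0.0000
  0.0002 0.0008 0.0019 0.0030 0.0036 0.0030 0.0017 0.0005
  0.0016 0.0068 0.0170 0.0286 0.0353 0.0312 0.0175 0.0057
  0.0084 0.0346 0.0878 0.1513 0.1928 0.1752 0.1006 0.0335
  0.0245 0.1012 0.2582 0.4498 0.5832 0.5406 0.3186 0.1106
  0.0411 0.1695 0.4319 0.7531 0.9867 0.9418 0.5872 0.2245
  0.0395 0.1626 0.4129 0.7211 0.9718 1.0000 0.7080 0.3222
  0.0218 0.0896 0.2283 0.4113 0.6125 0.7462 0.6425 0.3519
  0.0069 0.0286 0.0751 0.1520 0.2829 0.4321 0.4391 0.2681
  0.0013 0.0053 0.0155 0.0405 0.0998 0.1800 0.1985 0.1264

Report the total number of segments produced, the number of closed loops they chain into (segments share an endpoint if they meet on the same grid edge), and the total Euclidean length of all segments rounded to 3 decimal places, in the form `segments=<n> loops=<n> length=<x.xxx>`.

cell (5,2): code 0100 → (5.696,3.000)–(6.000,2.526)
cell (5,3): code 1100 → (5.426,4.000)–(5.696,3.000)
cell (5,4): code 1100 → (5.503,5.000)–(5.426,4.000)
cell (5,5): code 1000 → (6.000,5.818)–(5.503,5.000)
cell (6,1): code 0100 → (6.580,2.000)–(7.000,1.722)
cell (6,2): code 1110 → (6.000,2.526)–(6.580,2.000)
cell (6,5): code 1101 → (6.150,6.000)–(6.000,5.818)
cell (6,6): code 1000 → (7.000,6.629)–(6.150,6.000)
cell (7,1): code 0110 → (7.000,1.722)–(8.000,1.785)
cell (7,6): code 1001 → (8.000,6.905)–(7.000,6.629)
cell (8,1): code 0010 → (8.000,1.785)–(8.292,2.000)
cell (8,2): code 0111 → (8.292,2.000)–(9.000,2.714)
cell (8,6): code 1001 → (9.000,6.976)–(8.000,6.905)
cell (9,2): code 0010 → (9.000,2.714)–(9.202,3.000)
cell (9,3): code 0011 → (9.202,3.000)–(9.769,4.000)
cell (9,4): code 0111 → (9.769,4.000)–(10.000,4.510)
cell (9,6): code 1001 → (10.000,6.468)–(9.000,6.976)
cell (10,4): code 0010 → (10.000,4.510)–(10.290,5.000)
cell (10,5): code 0011 → (10.290,5.000)–(10.333,6.000)
cell (10,6): code 0001 → (10.333,6.000)–(10.000,6.468)
total: 20 segments, chained into 1 closed loop(s), length Σ = 15.874783

segments=20 loops=1 length=15.875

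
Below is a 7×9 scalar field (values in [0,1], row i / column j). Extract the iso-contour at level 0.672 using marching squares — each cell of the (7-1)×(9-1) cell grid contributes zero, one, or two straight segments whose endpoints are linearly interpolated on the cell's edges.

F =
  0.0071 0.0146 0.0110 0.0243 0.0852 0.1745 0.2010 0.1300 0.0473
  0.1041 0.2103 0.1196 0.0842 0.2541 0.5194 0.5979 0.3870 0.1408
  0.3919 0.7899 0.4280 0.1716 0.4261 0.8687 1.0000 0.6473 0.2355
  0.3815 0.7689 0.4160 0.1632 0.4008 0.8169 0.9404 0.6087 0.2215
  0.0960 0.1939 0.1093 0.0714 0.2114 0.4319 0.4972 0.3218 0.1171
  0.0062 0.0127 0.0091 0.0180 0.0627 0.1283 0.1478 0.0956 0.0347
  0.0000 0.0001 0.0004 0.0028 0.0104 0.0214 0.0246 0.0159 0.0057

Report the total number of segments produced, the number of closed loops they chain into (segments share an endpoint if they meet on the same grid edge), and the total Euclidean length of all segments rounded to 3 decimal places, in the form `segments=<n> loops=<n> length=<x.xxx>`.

cell (1,0): code 0100 → (1.797,1.000)–(2.000,0.704)
cell (1,1): code 1000 → (2.000,1.326)–(1.797,1.000)
cell (1,4): code 0100 → (1.437,5.000)–(2.000,4.556)
cell (1,5): code 1100 → (1.184,6.000)–(1.437,5.000)
cell (1,6): code 1000 → (2.000,6.930)–(1.184,6.000)
cell (2,0): code 0110 → (2.000,0.704)–(3.000,0.750)
cell (2,1): code 1001 → (3.000,1.275)–(2.000,1.326)
cell (2,4): code 0110 → (2.000,4.556)–(3.000,4.652)
cell (2,6): code 1001 → (3.000,6.809)–(2.000,6.930)
cell (3,0): code 0010 → (3.000,0.750)–(3.169,1.000)
cell (3,1): code 0001 → (3.169,1.000)–(3.000,1.275)
cell (3,4): code 0010 → (3.000,4.652)–(3.376,5.000)
cell (3,5): code 0011 → (3.376,5.000)–(3.606,6.000)
cell (3,6): code 0001 → (3.606,6.000)–(3.000,6.809)
total: 14 segments, chained into 2 closed loop(s), length Σ = 10.916638

segments=14 loops=2 length=10.917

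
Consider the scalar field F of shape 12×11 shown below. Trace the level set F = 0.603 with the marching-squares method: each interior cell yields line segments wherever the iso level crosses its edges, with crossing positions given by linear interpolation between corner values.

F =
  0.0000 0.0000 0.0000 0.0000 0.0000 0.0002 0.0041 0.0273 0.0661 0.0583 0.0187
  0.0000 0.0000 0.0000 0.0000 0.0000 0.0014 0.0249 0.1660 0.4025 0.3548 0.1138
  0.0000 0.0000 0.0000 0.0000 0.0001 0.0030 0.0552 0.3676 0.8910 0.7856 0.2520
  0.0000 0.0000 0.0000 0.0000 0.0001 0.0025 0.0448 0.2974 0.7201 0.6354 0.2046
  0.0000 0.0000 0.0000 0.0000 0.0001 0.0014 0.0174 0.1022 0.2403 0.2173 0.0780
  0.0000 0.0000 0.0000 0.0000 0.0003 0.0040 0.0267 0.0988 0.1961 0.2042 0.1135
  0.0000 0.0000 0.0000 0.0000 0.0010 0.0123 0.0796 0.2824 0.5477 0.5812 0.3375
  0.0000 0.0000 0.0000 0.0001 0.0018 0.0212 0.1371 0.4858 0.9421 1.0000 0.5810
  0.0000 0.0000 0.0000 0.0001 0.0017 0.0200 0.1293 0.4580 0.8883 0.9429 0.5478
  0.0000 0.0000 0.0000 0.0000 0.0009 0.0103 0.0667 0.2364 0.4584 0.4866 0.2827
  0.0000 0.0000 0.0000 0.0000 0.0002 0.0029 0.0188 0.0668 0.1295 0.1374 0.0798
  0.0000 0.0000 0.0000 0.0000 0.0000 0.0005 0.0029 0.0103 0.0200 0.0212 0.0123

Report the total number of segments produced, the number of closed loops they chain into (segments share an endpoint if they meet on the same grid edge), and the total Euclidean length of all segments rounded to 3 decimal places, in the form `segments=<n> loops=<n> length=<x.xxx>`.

segments=16 loops=2 length=14.494

cell (1,7): code 0100 → (1.410,8.000)–(2.000,7.450)
cell (1,8): code 1100 → (1.576,9.000)–(1.410,8.000)
cell (1,9): code 1000 → (2.000,9.342)–(1.576,9.000)
cell (2,7): code 0110 → (2.000,7.450)–(3.000,7.723)
cell (2,9): code 1001 → (3.000,9.075)–(2.000,9.342)
cell (3,7): code 0010 → (3.000,7.723)–(3.244,8.000)
cell (3,8): code 0011 → (3.244,8.000)–(3.077,9.000)
cell (3,9): code 0001 → (3.077,9.000)–(3.000,9.075)
cell (6,7): code 0100 → (6.140,8.000)–(7.000,7.257)
cell (6,8): code 1100 → (6.052,9.000)–(6.140,8.000)
cell (6,9): code 1000 → (7.000,9.947)–(6.052,9.000)
cell (7,7): code 0110 → (7.000,7.257)–(8.000,7.337)
cell (7,9): code 1001 → (8.000,9.860)–(7.000,9.947)
cell (8,7): code 0010 → (8.000,7.337)–(8.664,8.000)
cell (8,8): code 0011 → (8.664,8.000)–(8.745,9.000)
cell (8,9): code 0001 → (8.745,9.000)–(8.000,9.860)
total: 16 segments, chained into 2 closed loop(s), length Σ = 14.494458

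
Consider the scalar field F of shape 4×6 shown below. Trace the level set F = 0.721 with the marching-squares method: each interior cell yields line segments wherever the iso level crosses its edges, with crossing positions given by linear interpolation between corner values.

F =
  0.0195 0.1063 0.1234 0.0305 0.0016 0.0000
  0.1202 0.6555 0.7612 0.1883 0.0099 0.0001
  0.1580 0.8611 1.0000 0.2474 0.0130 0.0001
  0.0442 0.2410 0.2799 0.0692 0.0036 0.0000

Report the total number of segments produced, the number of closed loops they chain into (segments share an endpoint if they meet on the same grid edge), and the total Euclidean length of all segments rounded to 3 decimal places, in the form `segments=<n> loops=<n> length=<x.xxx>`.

segments=8 loops=1 length=4.781

cell (0,1): code 0100 → (0.937,2.000)–(1.000,1.620)
cell (0,2): code 1000 → (1.000,2.070)–(0.937,2.000)
cell (1,0): code 0100 → (1.319,1.000)–(2.000,0.801)
cell (1,1): code 1110 → (1.000,1.620)–(1.319,1.000)
cell (1,2): code 1001 → (2.000,2.371)–(1.000,2.070)
cell (2,0): code 0010 → (2.000,0.801)–(2.226,1.000)
cell (2,1): code 0011 → (2.226,1.000)–(2.387,2.000)
cell (2,2): code 0001 → (2.387,2.000)–(2.000,2.371)
total: 8 segments, chained into 1 closed loop(s), length Σ = 4.781186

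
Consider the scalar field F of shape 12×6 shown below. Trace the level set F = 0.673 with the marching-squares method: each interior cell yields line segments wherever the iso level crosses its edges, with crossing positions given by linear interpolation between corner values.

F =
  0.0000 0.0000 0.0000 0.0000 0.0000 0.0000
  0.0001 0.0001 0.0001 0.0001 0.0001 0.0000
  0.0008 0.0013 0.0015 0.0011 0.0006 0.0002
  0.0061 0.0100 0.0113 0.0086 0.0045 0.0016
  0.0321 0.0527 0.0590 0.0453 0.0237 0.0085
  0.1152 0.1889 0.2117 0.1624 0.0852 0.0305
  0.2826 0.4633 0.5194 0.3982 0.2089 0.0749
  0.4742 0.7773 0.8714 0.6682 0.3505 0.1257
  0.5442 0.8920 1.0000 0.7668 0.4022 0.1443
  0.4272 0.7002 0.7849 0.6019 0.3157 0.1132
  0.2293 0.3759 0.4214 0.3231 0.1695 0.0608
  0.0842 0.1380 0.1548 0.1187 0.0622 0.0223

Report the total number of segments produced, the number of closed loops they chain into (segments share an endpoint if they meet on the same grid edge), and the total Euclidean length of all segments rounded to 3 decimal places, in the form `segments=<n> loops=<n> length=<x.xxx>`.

cell (6,0): code 0100 → (6.668,1.000)–(7.000,0.656)
cell (6,1): code 1100 → (6.436,2.000)–(6.668,1.000)
cell (6,2): code 1000 → (7.000,2.976)–(6.436,2.000)
cell (7,0): code 0110 → (7.000,0.656)–(8.000,0.370)
cell (7,2): code 1101 → (7.049,3.000)–(7.000,2.976)
cell (7,3): code 1000 → (8.000,3.257)–(7.049,3.000)
cell (8,0): code 0110 → (8.000,0.370)–(9.000,0.900)
cell (8,2): code 1011 → (9.000,2.611)–(8.569,3.000)
cell (8,3): code 0001 → (8.569,3.000)–(8.000,3.257)
cell (9,0): code 0010 → (9.000,0.900)–(9.084,1.000)
cell (9,1): code 0011 → (9.084,1.000)–(9.308,2.000)
cell (9,2): code 0001 → (9.308,2.000)–(9.000,2.611)
total: 12 segments, chained into 1 closed loop(s), length Σ = 8.887765

segments=12 loops=1 length=8.888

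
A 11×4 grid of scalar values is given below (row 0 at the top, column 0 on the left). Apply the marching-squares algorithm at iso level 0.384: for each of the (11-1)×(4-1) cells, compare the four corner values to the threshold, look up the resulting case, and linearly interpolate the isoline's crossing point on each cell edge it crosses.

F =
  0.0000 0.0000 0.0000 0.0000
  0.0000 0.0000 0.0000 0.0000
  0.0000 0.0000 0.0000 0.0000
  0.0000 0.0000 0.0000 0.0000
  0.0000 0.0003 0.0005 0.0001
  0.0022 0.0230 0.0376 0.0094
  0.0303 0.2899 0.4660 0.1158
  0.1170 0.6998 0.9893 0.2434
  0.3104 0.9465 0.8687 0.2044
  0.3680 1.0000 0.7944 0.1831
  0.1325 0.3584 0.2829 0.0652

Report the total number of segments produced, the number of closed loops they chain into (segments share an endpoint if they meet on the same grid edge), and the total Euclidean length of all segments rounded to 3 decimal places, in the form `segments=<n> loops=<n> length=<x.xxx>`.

segments=12 loops=1 length=10.977

cell (5,1): code 0100 → (5.809,2.000)–(6.000,1.534)
cell (5,2): code 1000 → (6.000,2.234)–(5.809,2.000)
cell (6,0): code 0100 → (6.230,1.000)–(7.000,0.458)
cell (6,1): code 1110 → (6.000,1.534)–(6.230,1.000)
cell (6,2): code 1001 → (7.000,2.812)–(6.000,2.234)
cell (7,0): code 0110 → (7.000,0.458)–(8.000,0.116)
cell (7,2): code 1001 → (8.000,2.730)–(7.000,2.812)
cell (8,0): code 0110 → (8.000,0.116)–(9.000,0.025)
cell (8,2): code 1001 → (9.000,2.671)–(8.000,2.730)
cell (9,0): code 0010 → (9.000,0.025)–(9.960,1.000)
cell (9,1): code 0011 → (9.960,1.000)–(9.802,2.000)
cell (9,2): code 0001 → (9.802,2.000)–(9.000,2.671)
total: 12 segments, chained into 1 closed loop(s), length Σ = 10.976870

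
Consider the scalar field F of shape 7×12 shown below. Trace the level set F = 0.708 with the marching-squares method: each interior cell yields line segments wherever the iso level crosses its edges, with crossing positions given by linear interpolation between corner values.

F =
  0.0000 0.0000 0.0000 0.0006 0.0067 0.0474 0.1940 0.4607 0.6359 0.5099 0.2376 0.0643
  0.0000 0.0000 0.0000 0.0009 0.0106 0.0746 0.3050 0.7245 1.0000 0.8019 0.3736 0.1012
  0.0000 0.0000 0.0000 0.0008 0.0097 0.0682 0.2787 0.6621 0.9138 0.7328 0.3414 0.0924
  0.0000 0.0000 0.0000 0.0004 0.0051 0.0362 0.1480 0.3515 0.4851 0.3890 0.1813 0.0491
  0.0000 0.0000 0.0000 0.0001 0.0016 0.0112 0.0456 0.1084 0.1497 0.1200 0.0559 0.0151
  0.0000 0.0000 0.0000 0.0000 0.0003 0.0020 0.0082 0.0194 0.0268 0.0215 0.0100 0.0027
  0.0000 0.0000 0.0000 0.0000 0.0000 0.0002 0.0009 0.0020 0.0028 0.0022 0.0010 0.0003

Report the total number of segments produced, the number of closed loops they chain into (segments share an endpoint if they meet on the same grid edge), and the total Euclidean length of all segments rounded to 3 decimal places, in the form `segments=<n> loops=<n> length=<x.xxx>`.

segments=10 loops=1 length=6.978

cell (0,6): code 0100 → (0.937,7.000)–(1.000,6.961)
cell (0,7): code 1100 → (0.198,8.000)–(0.937,7.000)
cell (0,8): code 1100 → (0.678,9.000)–(0.198,8.000)
cell (0,9): code 1000 → (1.000,9.219)–(0.678,9.000)
cell (1,6): code 0010 → (1.000,6.961)–(1.264,7.000)
cell (1,7): code 0111 → (1.264,7.000)–(2.000,7.182)
cell (1,9): code 1001 → (2.000,9.063)–(1.000,9.219)
cell (2,7): code 0010 → (2.000,7.182)–(2.480,8.000)
cell (2,8): code 0011 → (2.480,8.000)–(2.072,9.000)
cell (2,9): code 0001 → (2.072,9.000)–(2.000,9.063)
total: 10 segments, chained into 1 closed loop(s), length Σ = 6.977596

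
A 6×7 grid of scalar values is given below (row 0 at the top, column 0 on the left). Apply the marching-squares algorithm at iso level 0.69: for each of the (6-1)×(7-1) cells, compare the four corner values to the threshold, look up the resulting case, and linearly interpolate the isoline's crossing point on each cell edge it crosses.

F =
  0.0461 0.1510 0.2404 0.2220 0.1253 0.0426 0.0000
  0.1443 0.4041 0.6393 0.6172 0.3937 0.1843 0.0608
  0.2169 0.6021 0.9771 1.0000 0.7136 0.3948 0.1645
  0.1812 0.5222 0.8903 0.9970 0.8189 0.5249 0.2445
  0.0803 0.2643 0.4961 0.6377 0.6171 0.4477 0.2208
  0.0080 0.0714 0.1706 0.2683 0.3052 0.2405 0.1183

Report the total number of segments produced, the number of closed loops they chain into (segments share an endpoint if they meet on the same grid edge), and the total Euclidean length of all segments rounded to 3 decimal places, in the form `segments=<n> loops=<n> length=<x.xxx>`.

segments=10 loops=1 length=9.180

cell (1,1): code 0100 → (1.150,2.000)–(2.000,1.234)
cell (1,2): code 1100 → (1.190,3.000)–(1.150,2.000)
cell (1,3): code 1100 → (1.926,4.000)–(1.190,3.000)
cell (1,4): code 1000 → (2.000,4.074)–(1.926,4.000)
cell (2,1): code 0110 → (2.000,1.234)–(3.000,1.456)
cell (2,4): code 1001 → (3.000,4.438)–(2.000,4.074)
cell (3,1): code 0010 → (3.000,1.456)–(3.508,2.000)
cell (3,2): code 0011 → (3.508,2.000)–(3.854,3.000)
cell (3,3): code 0011 → (3.854,3.000)–(3.639,4.000)
cell (3,4): code 0001 → (3.639,4.000)–(3.000,4.438)
total: 10 segments, chained into 1 closed loop(s), length Σ = 9.179953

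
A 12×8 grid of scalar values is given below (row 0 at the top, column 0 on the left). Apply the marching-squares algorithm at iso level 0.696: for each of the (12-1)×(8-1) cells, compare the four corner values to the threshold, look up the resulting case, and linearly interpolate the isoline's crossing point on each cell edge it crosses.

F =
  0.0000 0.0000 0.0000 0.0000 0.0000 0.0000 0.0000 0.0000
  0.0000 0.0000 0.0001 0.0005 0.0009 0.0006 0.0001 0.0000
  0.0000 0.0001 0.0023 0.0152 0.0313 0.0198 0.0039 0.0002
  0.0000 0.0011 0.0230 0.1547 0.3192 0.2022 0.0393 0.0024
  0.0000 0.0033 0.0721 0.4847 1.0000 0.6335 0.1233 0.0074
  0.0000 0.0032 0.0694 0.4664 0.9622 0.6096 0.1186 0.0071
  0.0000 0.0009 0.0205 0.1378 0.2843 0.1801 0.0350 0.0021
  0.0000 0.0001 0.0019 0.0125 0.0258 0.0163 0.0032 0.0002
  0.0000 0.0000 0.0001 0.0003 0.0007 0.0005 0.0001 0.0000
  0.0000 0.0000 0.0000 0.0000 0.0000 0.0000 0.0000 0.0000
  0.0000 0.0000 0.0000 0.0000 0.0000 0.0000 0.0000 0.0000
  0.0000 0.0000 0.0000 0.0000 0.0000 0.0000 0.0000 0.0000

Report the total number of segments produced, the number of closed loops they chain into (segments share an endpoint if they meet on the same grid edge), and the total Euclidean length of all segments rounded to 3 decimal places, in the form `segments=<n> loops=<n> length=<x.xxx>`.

cell (3,3): code 0100 → (3.553,4.000)–(4.000,3.410)
cell (3,4): code 1000 → (4.000,4.829)–(3.553,4.000)
cell (4,3): code 0110 → (4.000,3.410)–(5.000,3.463)
cell (4,4): code 1001 → (5.000,4.755)–(4.000,4.829)
cell (5,3): code 0010 → (5.000,3.463)–(5.393,4.000)
cell (5,4): code 0001 → (5.393,4.000)–(5.000,4.755)
total: 6 segments, chained into 1 closed loop(s), length Σ = 5.202254

segments=6 loops=1 length=5.202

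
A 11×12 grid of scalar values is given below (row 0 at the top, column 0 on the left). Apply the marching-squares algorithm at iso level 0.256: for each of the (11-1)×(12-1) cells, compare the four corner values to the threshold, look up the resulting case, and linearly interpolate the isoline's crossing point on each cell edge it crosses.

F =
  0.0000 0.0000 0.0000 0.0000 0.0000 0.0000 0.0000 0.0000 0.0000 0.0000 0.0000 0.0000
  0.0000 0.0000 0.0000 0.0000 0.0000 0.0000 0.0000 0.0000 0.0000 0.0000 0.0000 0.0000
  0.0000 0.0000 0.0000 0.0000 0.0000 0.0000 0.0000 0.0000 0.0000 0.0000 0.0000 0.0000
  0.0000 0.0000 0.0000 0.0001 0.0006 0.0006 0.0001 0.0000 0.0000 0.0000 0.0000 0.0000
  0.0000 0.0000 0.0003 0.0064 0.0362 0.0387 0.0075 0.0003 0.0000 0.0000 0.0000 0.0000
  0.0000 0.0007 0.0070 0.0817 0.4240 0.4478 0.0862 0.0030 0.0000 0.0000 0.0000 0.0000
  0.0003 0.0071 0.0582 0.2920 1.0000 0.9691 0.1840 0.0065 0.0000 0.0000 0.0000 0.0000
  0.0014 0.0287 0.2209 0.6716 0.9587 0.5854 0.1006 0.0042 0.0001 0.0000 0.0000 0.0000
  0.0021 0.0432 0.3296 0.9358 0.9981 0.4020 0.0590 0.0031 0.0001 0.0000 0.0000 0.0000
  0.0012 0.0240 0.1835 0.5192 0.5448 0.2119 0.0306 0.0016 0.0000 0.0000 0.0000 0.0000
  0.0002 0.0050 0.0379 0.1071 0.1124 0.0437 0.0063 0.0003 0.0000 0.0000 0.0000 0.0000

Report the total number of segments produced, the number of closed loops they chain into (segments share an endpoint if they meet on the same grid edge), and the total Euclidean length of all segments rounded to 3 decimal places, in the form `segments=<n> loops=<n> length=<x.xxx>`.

cell (4,3): code 0100 → (4.567,4.000)–(5.000,3.509)
cell (4,4): code 1100 → (4.531,5.000)–(4.567,4.000)
cell (4,5): code 1000 → (5.000,5.530)–(4.531,5.000)
cell (5,2): code 0100 → (5.829,3.000)–(6.000,2.846)
cell (5,3): code 1110 → (5.000,3.509)–(5.829,3.000)
cell (5,5): code 1001 → (6.000,5.908)–(5.000,5.530)
cell (6,2): code 0110 → (6.000,2.846)–(7.000,2.078)
cell (6,5): code 1001 → (7.000,5.679)–(6.000,5.908)
cell (7,1): code 0100 → (7.323,2.000)–(8.000,1.743)
cell (7,2): code 1110 → (7.000,2.078)–(7.323,2.000)
cell (7,5): code 1001 → (8.000,5.426)–(7.000,5.679)
cell (8,1): code 0010 → (8.000,1.743)–(8.504,2.000)
cell (8,2): code 0111 → (8.504,2.000)–(9.000,2.216)
cell (8,4): code 1011 → (9.000,4.868)–(8.768,5.000)
cell (8,5): code 0001 → (8.768,5.000)–(8.000,5.426)
cell (9,2): code 0010 → (9.000,2.216)–(9.639,3.000)
cell (9,3): code 0011 → (9.639,3.000)–(9.668,4.000)
cell (9,4): code 0001 → (9.668,4.000)–(9.000,4.868)
total: 18 segments, chained into 1 closed loop(s), length Σ = 14.368573

segments=18 loops=1 length=14.369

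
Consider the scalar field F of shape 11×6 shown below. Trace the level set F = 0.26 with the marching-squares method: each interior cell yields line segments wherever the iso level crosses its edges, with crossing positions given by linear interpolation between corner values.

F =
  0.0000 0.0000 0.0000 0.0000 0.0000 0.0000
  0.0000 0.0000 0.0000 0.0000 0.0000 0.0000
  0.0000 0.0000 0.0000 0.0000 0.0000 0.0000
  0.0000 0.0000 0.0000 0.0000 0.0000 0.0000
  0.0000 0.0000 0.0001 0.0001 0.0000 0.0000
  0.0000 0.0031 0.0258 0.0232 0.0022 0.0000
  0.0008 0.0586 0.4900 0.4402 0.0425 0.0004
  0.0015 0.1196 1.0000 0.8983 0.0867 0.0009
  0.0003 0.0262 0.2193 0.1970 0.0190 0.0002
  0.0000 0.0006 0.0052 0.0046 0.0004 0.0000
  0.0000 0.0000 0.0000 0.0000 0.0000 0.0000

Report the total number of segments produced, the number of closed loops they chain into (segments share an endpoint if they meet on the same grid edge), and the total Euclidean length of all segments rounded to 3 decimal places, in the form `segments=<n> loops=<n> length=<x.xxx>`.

segments=8 loops=1 length=7.927

cell (5,1): code 0100 → (5.505,2.000)–(6.000,1.467)
cell (5,2): code 1100 → (5.568,3.000)–(5.505,2.000)
cell (5,3): code 1000 → (6.000,3.453)–(5.568,3.000)
cell (6,1): code 0110 → (6.000,1.467)–(7.000,1.159)
cell (6,3): code 1001 → (7.000,3.786)–(6.000,3.453)
cell (7,1): code 0010 → (7.000,1.159)–(7.948,2.000)
cell (7,2): code 0011 → (7.948,2.000)–(7.910,3.000)
cell (7,3): code 0001 → (7.910,3.000)–(7.000,3.786)
total: 8 segments, chained into 1 closed loop(s), length Σ = 7.926711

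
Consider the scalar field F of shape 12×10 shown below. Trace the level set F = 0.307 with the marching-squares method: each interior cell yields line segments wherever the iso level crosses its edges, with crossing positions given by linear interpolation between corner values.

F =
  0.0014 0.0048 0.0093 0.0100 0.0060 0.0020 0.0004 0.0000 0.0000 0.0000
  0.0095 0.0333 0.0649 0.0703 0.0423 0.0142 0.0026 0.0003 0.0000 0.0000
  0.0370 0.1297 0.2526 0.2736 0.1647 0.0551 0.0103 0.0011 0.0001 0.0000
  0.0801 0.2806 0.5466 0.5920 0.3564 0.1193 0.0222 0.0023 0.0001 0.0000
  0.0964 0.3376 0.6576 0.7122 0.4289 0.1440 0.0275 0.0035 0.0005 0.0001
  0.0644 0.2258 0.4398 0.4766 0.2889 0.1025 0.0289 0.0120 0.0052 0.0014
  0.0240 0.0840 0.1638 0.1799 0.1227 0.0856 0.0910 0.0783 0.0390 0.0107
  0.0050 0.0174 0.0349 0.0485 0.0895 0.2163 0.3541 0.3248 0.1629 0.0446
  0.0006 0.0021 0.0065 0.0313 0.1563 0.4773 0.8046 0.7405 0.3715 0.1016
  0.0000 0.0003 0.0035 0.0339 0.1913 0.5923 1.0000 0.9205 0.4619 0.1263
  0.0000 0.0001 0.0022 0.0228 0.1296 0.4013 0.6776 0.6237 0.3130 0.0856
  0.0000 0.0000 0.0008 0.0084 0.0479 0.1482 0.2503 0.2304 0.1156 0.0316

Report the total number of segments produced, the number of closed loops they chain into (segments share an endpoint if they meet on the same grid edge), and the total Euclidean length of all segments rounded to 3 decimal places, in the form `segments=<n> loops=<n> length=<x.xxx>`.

cell (2,1): code 0100 → (2.185,2.000)–(3.000,1.099)
cell (2,2): code 1100 → (2.105,3.000)–(2.185,2.000)
cell (2,3): code 1100 → (2.742,4.000)–(2.105,3.000)
cell (2,4): code 1000 → (3.000,4.208)–(2.742,4.000)
cell (3,0): code 0100 → (3.463,1.000)–(4.000,0.873)
cell (3,1): code 1110 → (3.000,1.099)–(3.463,1.000)
cell (3,4): code 1001 → (4.000,4.428)–(3.000,4.208)
cell (4,0): code 0010 → (4.000,0.873)–(4.274,1.000)
cell (4,1): code 0111 → (4.274,1.000)–(5.000,1.379)
cell (4,3): code 1011 → (5.000,3.904)–(4.871,4.000)
cell (4,4): code 0001 → (4.871,4.000)–(4.000,4.428)
cell (5,1): code 0010 → (5.000,1.379)–(5.481,2.000)
cell (5,2): code 0011 → (5.481,2.000)–(5.572,3.000)
cell (5,3): code 0001 → (5.572,3.000)–(5.000,3.904)
cell (6,5): code 0100 → (6.821,6.000)–(7.000,5.658)
cell (6,6): code 1100 → (6.928,7.000)–(6.821,6.000)
cell (6,7): code 1000 → (7.000,7.110)–(6.928,7.000)
cell (7,4): code 0100 → (7.348,5.000)–(8.000,4.469)
cell (7,5): code 1110 → (7.000,5.658)–(7.348,5.000)
cell (7,7): code 1101 → (7.691,8.000)–(7.000,7.110)
cell (7,8): code 1000 → (8.000,8.239)–(7.691,8.000)
cell (8,4): code 0110 → (8.000,4.469)–(9.000,4.289)
cell (8,8): code 1001 → (9.000,8.462)–(8.000,8.239)
cell (9,4): code 0110 → (9.000,4.289)–(10.000,4.653)
cell (9,8): code 1001 → (10.000,8.026)–(9.000,8.462)
cell (10,4): code 0010 → (10.000,4.653)–(10.373,5.000)
cell (10,5): code 0011 → (10.373,5.000)–(10.867,6.000)
cell (10,6): code 0011 → (10.867,6.000)–(10.805,7.000)
cell (10,7): code 0011 → (10.805,7.000)–(10.030,8.000)
cell (10,8): code 0001 → (10.030,8.000)–(10.000,8.026)
total: 30 segments, chained into 2 closed loop(s), length Σ = 23.648907

segments=30 loops=2 length=23.649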